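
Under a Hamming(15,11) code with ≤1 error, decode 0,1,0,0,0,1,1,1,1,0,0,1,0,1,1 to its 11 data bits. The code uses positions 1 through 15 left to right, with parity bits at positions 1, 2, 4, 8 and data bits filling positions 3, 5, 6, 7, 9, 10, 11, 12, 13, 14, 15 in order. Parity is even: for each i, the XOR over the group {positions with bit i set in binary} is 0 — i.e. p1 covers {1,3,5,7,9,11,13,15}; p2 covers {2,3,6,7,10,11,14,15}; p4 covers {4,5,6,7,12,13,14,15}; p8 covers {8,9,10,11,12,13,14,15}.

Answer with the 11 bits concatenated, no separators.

s1 (pos 1,3,5,7,9,11,13,15): 0⊕0⊕0⊕1⊕1⊕0⊕0⊕1 = 1
s2 (pos 2,3,6,7,10,11,14,15): 1⊕0⊕1⊕1⊕0⊕0⊕1⊕1 = 1
s4 (pos 4,5,6,7,12,13,14,15): 0⊕0⊕1⊕1⊕1⊕0⊕1⊕1 = 1
s8 (pos 8,9,10,11,12,13,14,15): 1⊕1⊕0⊕0⊕1⊕0⊕1⊕1 = 1
Syndrome s8…s1 = 1111 → error at position 15.
Flip position 15: 010001111001011 → 010001111001010
Read data bits from positions 3,5,6,7,9,10,11,12,13,14,15: 00111001010

00111001010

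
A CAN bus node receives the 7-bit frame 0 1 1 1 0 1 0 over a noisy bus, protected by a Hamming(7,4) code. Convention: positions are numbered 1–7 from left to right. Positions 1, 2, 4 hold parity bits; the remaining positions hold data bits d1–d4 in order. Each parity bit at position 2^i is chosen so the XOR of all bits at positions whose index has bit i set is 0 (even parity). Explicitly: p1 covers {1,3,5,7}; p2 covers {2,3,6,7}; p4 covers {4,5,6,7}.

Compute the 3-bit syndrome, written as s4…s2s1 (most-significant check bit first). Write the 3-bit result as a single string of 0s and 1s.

011

s1 (pos 1,3,5,7): 0⊕1⊕0⊕0 = 1
s2 (pos 2,3,6,7): 1⊕1⊕1⊕0 = 1
s4 (pos 4,5,6,7): 1⊕0⊕1⊕0 = 0
Syndrome s4…s1 = 011 → error at position 3.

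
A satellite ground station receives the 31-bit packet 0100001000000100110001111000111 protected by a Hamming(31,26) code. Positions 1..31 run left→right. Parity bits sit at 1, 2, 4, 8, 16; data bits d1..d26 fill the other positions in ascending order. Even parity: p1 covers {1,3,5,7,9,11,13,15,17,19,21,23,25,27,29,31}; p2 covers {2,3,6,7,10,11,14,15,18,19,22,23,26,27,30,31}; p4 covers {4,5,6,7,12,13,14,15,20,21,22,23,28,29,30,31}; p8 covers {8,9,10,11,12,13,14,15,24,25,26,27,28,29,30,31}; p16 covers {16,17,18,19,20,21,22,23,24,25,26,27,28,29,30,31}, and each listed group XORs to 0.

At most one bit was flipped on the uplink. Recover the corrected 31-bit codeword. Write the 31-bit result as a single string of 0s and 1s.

0100001000000100110101111000111

s1 (pos 1,3,5,7,9,11,13,15,17,19,21,23,25,27,29,31): 0⊕0⊕0⊕1⊕0⊕0⊕0⊕0⊕1⊕0⊕0⊕1⊕1⊕0⊕1⊕1 = 0
s2 (pos 2,3,6,7,10,11,14,15,18,19,22,23,26,27,30,31): 1⊕0⊕0⊕1⊕0⊕0⊕1⊕0⊕1⊕0⊕1⊕1⊕0⊕0⊕1⊕1 = 0
s4 (pos 4,5,6,7,12,13,14,15,20,21,22,23,28,29,30,31): 0⊕0⊕0⊕1⊕0⊕0⊕1⊕0⊕0⊕0⊕1⊕1⊕0⊕1⊕1⊕1 = 1
s8 (pos 8,9,10,11,12,13,14,15,24,25,26,27,28,29,30,31): 0⊕0⊕0⊕0⊕0⊕0⊕1⊕0⊕1⊕1⊕0⊕0⊕0⊕1⊕1⊕1 = 0
s16 (pos 16,17,18,19,20,21,22,23,24,25,26,27,28,29,30,31): 0⊕1⊕1⊕0⊕0⊕0⊕1⊕1⊕1⊕1⊕0⊕0⊕0⊕1⊕1⊕1 = 1
Syndrome s16…s1 = 10100 → error at position 20.
Flip position 20: 0100001000000100110001111000111 → 0100001000000100110101111000111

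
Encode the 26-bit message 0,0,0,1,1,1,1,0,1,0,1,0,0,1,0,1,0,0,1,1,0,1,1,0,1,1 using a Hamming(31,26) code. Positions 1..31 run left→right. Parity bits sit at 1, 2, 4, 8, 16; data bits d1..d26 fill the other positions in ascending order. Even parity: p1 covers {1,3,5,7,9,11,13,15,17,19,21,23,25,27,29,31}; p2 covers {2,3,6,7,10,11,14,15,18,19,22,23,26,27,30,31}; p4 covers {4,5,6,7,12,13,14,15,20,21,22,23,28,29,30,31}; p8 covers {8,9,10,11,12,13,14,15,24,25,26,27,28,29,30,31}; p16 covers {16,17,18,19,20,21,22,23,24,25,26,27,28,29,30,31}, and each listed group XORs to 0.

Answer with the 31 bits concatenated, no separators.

0001001111101010001010011011011

Place data at non-parity positions: p1 p2 0 p4 0 0 1 p8 1 1 1 0 1 0 1 p16 0 0 1 0 1 0 0 1 1 0 1 1 0 1 1
p1 (pos 1,3,5,7,9,11,13,15,17,19,21,23,25,27,29,31): XOR of data positions = 0⊕0⊕1⊕1⊕1⊕1⊕1⊕0⊕1⊕1⊕0⊕1⊕1⊕0⊕1 = 0
p2 (pos 2,3,6,7,10,11,14,15,18,19,22,23,26,27,30,31): XOR of data positions = 0⊕0⊕1⊕1⊕1⊕0⊕1⊕0⊕1⊕0⊕0⊕0⊕1⊕1⊕1 = 0
p4 (pos 4,5,6,7,12,13,14,15,20,21,22,23,28,29,30,31): XOR of data positions = 0⊕0⊕1⊕0⊕1⊕0⊕1⊕0⊕1⊕0⊕0⊕1⊕0⊕1⊕1 = 1
p8 (pos 8,9,10,11,12,13,14,15,24,25,26,27,28,29,30,31): XOR of data positions = 1⊕1⊕1⊕0⊕1⊕0⊕1⊕1⊕1⊕0⊕1⊕1⊕0⊕1⊕1 = 1
p16 (pos 16,17,18,19,20,21,22,23,24,25,26,27,28,29,30,31): XOR of data positions = 0⊕0⊕1⊕0⊕1⊕0⊕0⊕1⊕1⊕0⊕1⊕1⊕0⊕1⊕1 = 0
Codeword: 0001001111101010001010011011011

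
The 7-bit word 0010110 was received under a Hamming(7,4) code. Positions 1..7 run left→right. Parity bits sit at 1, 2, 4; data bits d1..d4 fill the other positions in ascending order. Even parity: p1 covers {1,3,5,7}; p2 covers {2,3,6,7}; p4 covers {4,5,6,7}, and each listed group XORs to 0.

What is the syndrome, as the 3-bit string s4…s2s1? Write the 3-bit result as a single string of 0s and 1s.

000

s1 (pos 1,3,5,7): 0⊕1⊕1⊕0 = 0
s2 (pos 2,3,6,7): 0⊕1⊕1⊕0 = 0
s4 (pos 4,5,6,7): 0⊕1⊕1⊕0 = 0
Syndrome s4…s1 = 000 → no error.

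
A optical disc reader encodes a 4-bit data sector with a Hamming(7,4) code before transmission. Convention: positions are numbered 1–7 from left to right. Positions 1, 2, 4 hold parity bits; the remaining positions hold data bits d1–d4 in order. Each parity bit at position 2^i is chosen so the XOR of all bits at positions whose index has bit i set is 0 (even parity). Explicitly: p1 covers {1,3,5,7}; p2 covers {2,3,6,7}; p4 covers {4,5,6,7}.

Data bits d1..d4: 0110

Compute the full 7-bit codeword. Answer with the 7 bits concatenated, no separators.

Place data at non-parity positions: p1 p2 0 p4 1 1 0
p1 (pos 1,3,5,7): XOR of data positions = 0⊕1⊕0 = 1
p2 (pos 2,3,6,7): XOR of data positions = 0⊕1⊕0 = 1
p4 (pos 4,5,6,7): XOR of data positions = 1⊕1⊕0 = 0
Codeword: 1100110

1100110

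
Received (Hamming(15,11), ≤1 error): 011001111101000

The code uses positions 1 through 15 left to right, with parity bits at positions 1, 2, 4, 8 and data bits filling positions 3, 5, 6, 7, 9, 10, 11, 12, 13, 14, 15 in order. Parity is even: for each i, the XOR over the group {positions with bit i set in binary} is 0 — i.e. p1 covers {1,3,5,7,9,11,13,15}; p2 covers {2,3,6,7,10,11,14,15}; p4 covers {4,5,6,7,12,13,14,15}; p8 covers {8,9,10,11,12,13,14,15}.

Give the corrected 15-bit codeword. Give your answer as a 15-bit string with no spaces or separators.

011001011101000

s1 (pos 1,3,5,7,9,11,13,15): 0⊕1⊕0⊕1⊕1⊕0⊕0⊕0 = 1
s2 (pos 2,3,6,7,10,11,14,15): 1⊕1⊕1⊕1⊕1⊕0⊕0⊕0 = 1
s4 (pos 4,5,6,7,12,13,14,15): 0⊕0⊕1⊕1⊕1⊕0⊕0⊕0 = 1
s8 (pos 8,9,10,11,12,13,14,15): 1⊕1⊕1⊕0⊕1⊕0⊕0⊕0 = 0
Syndrome s8…s1 = 0111 → error at position 7.
Flip position 7: 011001111101000 → 011001011101000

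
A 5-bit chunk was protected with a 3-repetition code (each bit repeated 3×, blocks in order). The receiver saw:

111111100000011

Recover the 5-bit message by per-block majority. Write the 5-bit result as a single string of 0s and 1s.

Block 1 (111): 3 ones → 1
Block 2 (111): 3 ones → 1
Block 3 (100): 1 one → 0
Block 4 (000): 0 ones → 0
Block 5 (011): 2 ones → 1

11001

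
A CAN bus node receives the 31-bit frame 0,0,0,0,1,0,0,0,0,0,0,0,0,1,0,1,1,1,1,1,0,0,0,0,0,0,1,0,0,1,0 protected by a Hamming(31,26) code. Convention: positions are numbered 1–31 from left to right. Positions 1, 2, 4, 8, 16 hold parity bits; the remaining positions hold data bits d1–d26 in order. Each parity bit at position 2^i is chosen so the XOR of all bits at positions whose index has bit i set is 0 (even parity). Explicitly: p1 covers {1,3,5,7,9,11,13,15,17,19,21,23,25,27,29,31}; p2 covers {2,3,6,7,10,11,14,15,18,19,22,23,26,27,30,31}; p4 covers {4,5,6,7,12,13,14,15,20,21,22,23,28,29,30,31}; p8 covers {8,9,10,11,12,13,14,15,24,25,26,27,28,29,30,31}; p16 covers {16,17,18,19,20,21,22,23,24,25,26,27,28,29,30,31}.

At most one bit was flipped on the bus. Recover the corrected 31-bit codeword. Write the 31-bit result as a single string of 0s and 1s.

0000100000000101111100000110010

s1 (pos 1,3,5,7,9,11,13,15,17,19,21,23,25,27,29,31): 0⊕0⊕1⊕0⊕0⊕0⊕0⊕0⊕1⊕1⊕0⊕0⊕0⊕1⊕0⊕0 = 0
s2 (pos 2,3,6,7,10,11,14,15,18,19,22,23,26,27,30,31): 0⊕0⊕0⊕0⊕0⊕0⊕1⊕0⊕1⊕1⊕0⊕0⊕0⊕1⊕1⊕0 = 1
s4 (pos 4,5,6,7,12,13,14,15,20,21,22,23,28,29,30,31): 0⊕1⊕0⊕0⊕0⊕0⊕1⊕0⊕1⊕0⊕0⊕0⊕0⊕0⊕1⊕0 = 0
s8 (pos 8,9,10,11,12,13,14,15,24,25,26,27,28,29,30,31): 0⊕0⊕0⊕0⊕0⊕0⊕1⊕0⊕0⊕0⊕0⊕1⊕0⊕0⊕1⊕0 = 1
s16 (pos 16,17,18,19,20,21,22,23,24,25,26,27,28,29,30,31): 1⊕1⊕1⊕1⊕1⊕0⊕0⊕0⊕0⊕0⊕0⊕1⊕0⊕0⊕1⊕0 = 1
Syndrome s16…s1 = 11010 → error at position 26.
Flip position 26: 0000100000000101111100000010010 → 0000100000000101111100000110010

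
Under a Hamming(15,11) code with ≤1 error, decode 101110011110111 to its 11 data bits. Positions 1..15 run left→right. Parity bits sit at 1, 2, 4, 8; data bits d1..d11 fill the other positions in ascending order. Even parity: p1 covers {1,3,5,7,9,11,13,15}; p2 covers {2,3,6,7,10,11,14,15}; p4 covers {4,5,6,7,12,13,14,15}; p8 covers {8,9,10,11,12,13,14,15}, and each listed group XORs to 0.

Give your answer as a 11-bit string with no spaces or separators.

s1 (pos 1,3,5,7,9,11,13,15): 1⊕1⊕1⊕0⊕1⊕1⊕1⊕1 = 1
s2 (pos 2,3,6,7,10,11,14,15): 0⊕1⊕0⊕0⊕1⊕1⊕1⊕1 = 1
s4 (pos 4,5,6,7,12,13,14,15): 1⊕1⊕0⊕0⊕0⊕1⊕1⊕1 = 1
s8 (pos 8,9,10,11,12,13,14,15): 1⊕1⊕1⊕1⊕0⊕1⊕1⊕1 = 1
Syndrome s8…s1 = 1111 → error at position 15.
Flip position 15: 101110011110111 → 101110011110110
Read data bits from positions 3,5,6,7,9,10,11,12,13,14,15: 11001110110

11001110110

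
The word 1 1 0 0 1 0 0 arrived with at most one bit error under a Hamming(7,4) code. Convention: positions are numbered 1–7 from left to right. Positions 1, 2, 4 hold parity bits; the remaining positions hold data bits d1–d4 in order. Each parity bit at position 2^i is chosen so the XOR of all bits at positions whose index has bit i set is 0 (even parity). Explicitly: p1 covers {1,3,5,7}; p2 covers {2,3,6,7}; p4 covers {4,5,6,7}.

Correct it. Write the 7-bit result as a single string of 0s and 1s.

1100110

s1 (pos 1,3,5,7): 1⊕0⊕1⊕0 = 0
s2 (pos 2,3,6,7): 1⊕0⊕0⊕0 = 1
s4 (pos 4,5,6,7): 0⊕1⊕0⊕0 = 1
Syndrome s4…s1 = 110 → error at position 6.
Flip position 6: 1100100 → 1100110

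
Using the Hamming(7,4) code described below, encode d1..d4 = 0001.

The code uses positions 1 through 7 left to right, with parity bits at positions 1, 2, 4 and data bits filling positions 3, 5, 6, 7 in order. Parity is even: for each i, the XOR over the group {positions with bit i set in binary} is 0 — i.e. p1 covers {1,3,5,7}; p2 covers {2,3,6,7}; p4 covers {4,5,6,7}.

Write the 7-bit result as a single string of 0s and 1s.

1101001

Place data at non-parity positions: p1 p2 0 p4 0 0 1
p1 (pos 1,3,5,7): XOR of data positions = 0⊕0⊕1 = 1
p2 (pos 2,3,6,7): XOR of data positions = 0⊕0⊕1 = 1
p4 (pos 4,5,6,7): XOR of data positions = 0⊕0⊕1 = 1
Codeword: 1101001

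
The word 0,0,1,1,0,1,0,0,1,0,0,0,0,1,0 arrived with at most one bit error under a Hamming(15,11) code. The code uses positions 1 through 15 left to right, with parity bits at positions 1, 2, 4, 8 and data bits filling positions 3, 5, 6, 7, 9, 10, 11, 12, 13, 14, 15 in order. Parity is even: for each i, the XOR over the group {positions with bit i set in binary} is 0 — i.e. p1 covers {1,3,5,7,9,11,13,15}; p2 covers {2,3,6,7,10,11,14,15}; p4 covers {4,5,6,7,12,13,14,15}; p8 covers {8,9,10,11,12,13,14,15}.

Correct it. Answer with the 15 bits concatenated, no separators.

s1 (pos 1,3,5,7,9,11,13,15): 0⊕1⊕0⊕0⊕1⊕0⊕0⊕0 = 0
s2 (pos 2,3,6,7,10,11,14,15): 0⊕1⊕1⊕0⊕0⊕0⊕1⊕0 = 1
s4 (pos 4,5,6,7,12,13,14,15): 1⊕0⊕1⊕0⊕0⊕0⊕1⊕0 = 1
s8 (pos 8,9,10,11,12,13,14,15): 0⊕1⊕0⊕0⊕0⊕0⊕1⊕0 = 0
Syndrome s8…s1 = 0110 → error at position 6.
Flip position 6: 001101001000010 → 001100001000010

001100001000010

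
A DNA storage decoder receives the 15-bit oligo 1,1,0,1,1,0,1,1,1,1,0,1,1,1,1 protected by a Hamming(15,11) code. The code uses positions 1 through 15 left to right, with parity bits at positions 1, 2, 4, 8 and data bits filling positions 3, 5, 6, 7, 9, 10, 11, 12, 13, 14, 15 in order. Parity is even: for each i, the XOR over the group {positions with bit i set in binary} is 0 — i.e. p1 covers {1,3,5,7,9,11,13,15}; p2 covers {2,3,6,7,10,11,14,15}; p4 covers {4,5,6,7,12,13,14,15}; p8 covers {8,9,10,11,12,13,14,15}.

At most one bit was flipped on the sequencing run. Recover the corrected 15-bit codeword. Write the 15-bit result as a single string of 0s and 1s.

110110111101101

s1 (pos 1,3,5,7,9,11,13,15): 1⊕0⊕1⊕1⊕1⊕0⊕1⊕1 = 0
s2 (pos 2,3,6,7,10,11,14,15): 1⊕0⊕0⊕1⊕1⊕0⊕1⊕1 = 1
s4 (pos 4,5,6,7,12,13,14,15): 1⊕1⊕0⊕1⊕1⊕1⊕1⊕1 = 1
s8 (pos 8,9,10,11,12,13,14,15): 1⊕1⊕1⊕0⊕1⊕1⊕1⊕1 = 1
Syndrome s8…s1 = 1110 → error at position 14.
Flip position 14: 110110111101111 → 110110111101101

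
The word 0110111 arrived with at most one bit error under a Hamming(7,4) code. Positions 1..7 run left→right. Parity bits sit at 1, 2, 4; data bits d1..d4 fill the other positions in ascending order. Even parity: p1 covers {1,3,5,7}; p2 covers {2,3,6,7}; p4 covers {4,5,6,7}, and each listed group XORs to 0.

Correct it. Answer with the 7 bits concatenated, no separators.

0110011

s1 (pos 1,3,5,7): 0⊕1⊕1⊕1 = 1
s2 (pos 2,3,6,7): 1⊕1⊕1⊕1 = 0
s4 (pos 4,5,6,7): 0⊕1⊕1⊕1 = 1
Syndrome s4…s1 = 101 → error at position 5.
Flip position 5: 0110111 → 0110011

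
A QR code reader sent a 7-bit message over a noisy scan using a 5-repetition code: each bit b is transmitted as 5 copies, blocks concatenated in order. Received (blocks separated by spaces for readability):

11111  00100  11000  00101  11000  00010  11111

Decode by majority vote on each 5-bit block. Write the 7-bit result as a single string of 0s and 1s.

Block 1 (11111): 5 ones → 1
Block 2 (00100): 1 one → 0
Block 3 (11000): 2 ones → 0
Block 4 (00101): 2 ones → 0
Block 5 (11000): 2 ones → 0
Block 6 (00010): 1 one → 0
Block 7 (11111): 5 ones → 1

1000001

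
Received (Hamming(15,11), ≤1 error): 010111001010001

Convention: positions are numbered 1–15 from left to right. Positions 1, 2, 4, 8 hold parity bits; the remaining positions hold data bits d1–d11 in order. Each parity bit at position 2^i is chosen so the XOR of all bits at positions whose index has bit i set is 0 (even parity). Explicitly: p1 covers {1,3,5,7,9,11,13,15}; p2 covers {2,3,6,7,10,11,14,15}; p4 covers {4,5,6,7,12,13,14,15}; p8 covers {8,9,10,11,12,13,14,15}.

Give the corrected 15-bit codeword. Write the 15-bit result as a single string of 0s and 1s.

010111011010001

s1 (pos 1,3,5,7,9,11,13,15): 0⊕0⊕1⊕0⊕1⊕1⊕0⊕1 = 0
s2 (pos 2,3,6,7,10,11,14,15): 1⊕0⊕1⊕0⊕0⊕1⊕0⊕1 = 0
s4 (pos 4,5,6,7,12,13,14,15): 1⊕1⊕1⊕0⊕0⊕0⊕0⊕1 = 0
s8 (pos 8,9,10,11,12,13,14,15): 0⊕1⊕0⊕1⊕0⊕0⊕0⊕1 = 1
Syndrome s8…s1 = 1000 → error at position 8.
Flip position 8: 010111001010001 → 010111011010001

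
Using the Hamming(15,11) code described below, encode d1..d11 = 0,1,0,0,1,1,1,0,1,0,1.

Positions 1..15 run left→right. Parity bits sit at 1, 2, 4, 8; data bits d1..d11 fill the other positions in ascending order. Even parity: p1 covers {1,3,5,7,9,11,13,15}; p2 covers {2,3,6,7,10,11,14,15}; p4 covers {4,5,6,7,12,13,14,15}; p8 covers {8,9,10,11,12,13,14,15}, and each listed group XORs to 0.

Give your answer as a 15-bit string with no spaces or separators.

110110011110101

Place data at non-parity positions: p1 p2 0 p4 1 0 0 p8 1 1 1 0 1 0 1
p1 (pos 1,3,5,7,9,11,13,15): XOR of data positions = 0⊕1⊕0⊕1⊕1⊕1⊕1 = 1
p2 (pos 2,3,6,7,10,11,14,15): XOR of data positions = 0⊕0⊕0⊕1⊕1⊕0⊕1 = 1
p4 (pos 4,5,6,7,12,13,14,15): XOR of data positions = 1⊕0⊕0⊕0⊕1⊕0⊕1 = 1
p8 (pos 8,9,10,11,12,13,14,15): XOR of data positions = 1⊕1⊕1⊕0⊕1⊕0⊕1 = 1
Codeword: 110110011110101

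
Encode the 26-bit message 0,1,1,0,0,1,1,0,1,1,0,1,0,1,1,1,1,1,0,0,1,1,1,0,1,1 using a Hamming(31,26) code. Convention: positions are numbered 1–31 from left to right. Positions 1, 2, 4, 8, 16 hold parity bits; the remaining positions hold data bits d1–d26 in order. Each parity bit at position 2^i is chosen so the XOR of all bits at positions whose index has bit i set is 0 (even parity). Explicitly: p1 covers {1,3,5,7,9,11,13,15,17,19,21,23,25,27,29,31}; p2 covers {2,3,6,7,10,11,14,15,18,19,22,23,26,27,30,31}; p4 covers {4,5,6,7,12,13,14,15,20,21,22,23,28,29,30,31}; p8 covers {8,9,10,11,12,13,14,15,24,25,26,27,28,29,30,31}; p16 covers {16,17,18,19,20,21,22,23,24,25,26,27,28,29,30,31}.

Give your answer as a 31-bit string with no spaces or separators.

Place data at non-parity positions: p1 p2 0 p4 1 1 0 p8 0 1 1 0 1 1 0 p16 1 0 1 1 1 1 1 0 0 1 1 1 0 1 1
p1 (pos 1,3,5,7,9,11,13,15,17,19,21,23,25,27,29,31): XOR of data positions = 0⊕1⊕0⊕0⊕1⊕1⊕0⊕1⊕1⊕1⊕1⊕0⊕1⊕0⊕1 = 1
p2 (pos 2,3,6,7,10,11,14,15,18,19,22,23,26,27,30,31): XOR of data positions = 0⊕1⊕0⊕1⊕1⊕1⊕0⊕0⊕1⊕1⊕1⊕1⊕1⊕1⊕1 = 1
p4 (pos 4,5,6,7,12,13,14,15,20,21,22,23,28,29,30,31): XOR of data positions = 1⊕1⊕0⊕0⊕1⊕1⊕0⊕1⊕1⊕1⊕1⊕1⊕0⊕1⊕1 = 1
p8 (pos 8,9,10,11,12,13,14,15,24,25,26,27,28,29,30,31): XOR of data positions = 0⊕1⊕1⊕0⊕1⊕1⊕0⊕0⊕0⊕1⊕1⊕1⊕0⊕1⊕1 = 1
p16 (pos 16,17,18,19,20,21,22,23,24,25,26,27,28,29,30,31): XOR of data positions = 1⊕0⊕1⊕1⊕1⊕1⊕1⊕0⊕0⊕1⊕1⊕1⊕0⊕1⊕1 = 1
Codeword: 1101110101101101101111100111011

1101110101101101101111100111011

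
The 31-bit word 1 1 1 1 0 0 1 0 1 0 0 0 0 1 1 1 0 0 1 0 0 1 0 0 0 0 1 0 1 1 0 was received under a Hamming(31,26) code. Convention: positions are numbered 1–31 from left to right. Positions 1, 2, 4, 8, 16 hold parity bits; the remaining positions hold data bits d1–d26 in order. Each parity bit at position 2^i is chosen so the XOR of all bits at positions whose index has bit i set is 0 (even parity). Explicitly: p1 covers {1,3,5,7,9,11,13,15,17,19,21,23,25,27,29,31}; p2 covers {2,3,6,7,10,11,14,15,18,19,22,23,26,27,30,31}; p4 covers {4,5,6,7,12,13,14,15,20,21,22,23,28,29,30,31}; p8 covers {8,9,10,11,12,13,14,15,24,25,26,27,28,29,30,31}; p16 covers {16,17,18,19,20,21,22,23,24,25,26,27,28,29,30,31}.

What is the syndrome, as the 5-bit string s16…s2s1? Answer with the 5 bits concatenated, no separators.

s1 (pos 1,3,5,7,9,11,13,15,17,19,21,23,25,27,29,31): 1⊕1⊕0⊕1⊕1⊕0⊕0⊕1⊕0⊕1⊕0⊕0⊕0⊕1⊕1⊕0 = 0
s2 (pos 2,3,6,7,10,11,14,15,18,19,22,23,26,27,30,31): 1⊕1⊕0⊕1⊕0⊕0⊕1⊕1⊕0⊕1⊕1⊕0⊕0⊕1⊕1⊕0 = 1
s4 (pos 4,5,6,7,12,13,14,15,20,21,22,23,28,29,30,31): 1⊕0⊕0⊕1⊕0⊕0⊕1⊕1⊕0⊕0⊕1⊕0⊕0⊕1⊕1⊕0 = 1
s8 (pos 8,9,10,11,12,13,14,15,24,25,26,27,28,29,30,31): 0⊕1⊕0⊕0⊕0⊕0⊕1⊕1⊕0⊕0⊕0⊕1⊕0⊕1⊕1⊕0 = 0
s16 (pos 16,17,18,19,20,21,22,23,24,25,26,27,28,29,30,31): 1⊕0⊕0⊕1⊕0⊕0⊕1⊕0⊕0⊕0⊕0⊕1⊕0⊕1⊕1⊕0 = 0
Syndrome s16…s1 = 00110 → error at position 6.

00110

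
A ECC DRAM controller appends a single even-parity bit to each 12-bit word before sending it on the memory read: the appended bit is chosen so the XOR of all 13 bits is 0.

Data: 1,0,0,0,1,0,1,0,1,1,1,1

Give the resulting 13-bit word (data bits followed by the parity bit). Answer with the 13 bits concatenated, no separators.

XOR of the 12 data bits: 1⊕0⊕0⊕0⊕1⊕0⊕1⊕0⊕1⊕1⊕1⊕1 = 1
Parity bit = 1 (so all 13 bits XOR to 0).

1000101011111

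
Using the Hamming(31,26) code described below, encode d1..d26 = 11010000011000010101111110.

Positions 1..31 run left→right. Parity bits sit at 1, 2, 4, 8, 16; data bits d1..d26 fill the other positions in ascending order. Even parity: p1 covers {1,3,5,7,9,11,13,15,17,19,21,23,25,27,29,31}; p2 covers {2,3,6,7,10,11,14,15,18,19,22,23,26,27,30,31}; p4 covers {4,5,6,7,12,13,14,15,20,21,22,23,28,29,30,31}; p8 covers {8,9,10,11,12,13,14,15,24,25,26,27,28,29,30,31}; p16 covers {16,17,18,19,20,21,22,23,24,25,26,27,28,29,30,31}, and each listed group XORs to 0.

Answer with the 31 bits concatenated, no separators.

1011101000000110000010101111110

Place data at non-parity positions: p1 p2 1 p4 1 0 1 p8 0 0 0 0 0 1 1 p16 0 0 0 0 1 0 1 0 1 1 1 1 1 1 0
p1 (pos 1,3,5,7,9,11,13,15,17,19,21,23,25,27,29,31): XOR of data positions = 1⊕1⊕1⊕0⊕0⊕0⊕1⊕0⊕0⊕1⊕1⊕1⊕1⊕1⊕0 = 1
p2 (pos 2,3,6,7,10,11,14,15,18,19,22,23,26,27,30,31): XOR of data positions = 1⊕0⊕1⊕0⊕0⊕1⊕1⊕0⊕0⊕0⊕1⊕1⊕1⊕1⊕0 = 0
p4 (pos 4,5,6,7,12,13,14,15,20,21,22,23,28,29,30,31): XOR of data positions = 1⊕0⊕1⊕0⊕0⊕1⊕1⊕0⊕1⊕0⊕1⊕1⊕1⊕1⊕0 = 1
p8 (pos 8,9,10,11,12,13,14,15,24,25,26,27,28,29,30,31): XOR of data positions = 0⊕0⊕0⊕0⊕0⊕1⊕1⊕0⊕1⊕1⊕1⊕1⊕1⊕1⊕0 = 0
p16 (pos 16,17,18,19,20,21,22,23,24,25,26,27,28,29,30,31): XOR of data positions = 0⊕0⊕0⊕0⊕1⊕0⊕1⊕0⊕1⊕1⊕1⊕1⊕1⊕1⊕0 = 0
Codeword: 1011101000000110000010101111110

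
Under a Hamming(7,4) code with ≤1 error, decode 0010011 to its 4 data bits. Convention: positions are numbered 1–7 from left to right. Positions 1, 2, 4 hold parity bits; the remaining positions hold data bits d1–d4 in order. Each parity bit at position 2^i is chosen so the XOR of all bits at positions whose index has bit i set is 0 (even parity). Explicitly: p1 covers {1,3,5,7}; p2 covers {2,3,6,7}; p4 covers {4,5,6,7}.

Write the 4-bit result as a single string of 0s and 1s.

1011

s1 (pos 1,3,5,7): 0⊕1⊕0⊕1 = 0
s2 (pos 2,3,6,7): 0⊕1⊕1⊕1 = 1
s4 (pos 4,5,6,7): 0⊕0⊕1⊕1 = 0
Syndrome s4…s1 = 010 → error at position 2.
Flip position 2: 0010011 → 0110011
Read data bits from positions 3,5,6,7: 1011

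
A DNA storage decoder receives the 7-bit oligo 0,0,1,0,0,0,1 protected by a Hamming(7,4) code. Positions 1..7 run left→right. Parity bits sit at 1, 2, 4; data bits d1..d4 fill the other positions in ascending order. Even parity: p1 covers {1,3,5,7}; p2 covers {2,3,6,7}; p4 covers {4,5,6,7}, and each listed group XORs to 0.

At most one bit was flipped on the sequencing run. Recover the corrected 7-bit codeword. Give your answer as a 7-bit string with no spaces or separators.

0011001

s1 (pos 1,3,5,7): 0⊕1⊕0⊕1 = 0
s2 (pos 2,3,6,7): 0⊕1⊕0⊕1 = 0
s4 (pos 4,5,6,7): 0⊕0⊕0⊕1 = 1
Syndrome s4…s1 = 100 → error at position 4.
Flip position 4: 0010001 → 0011001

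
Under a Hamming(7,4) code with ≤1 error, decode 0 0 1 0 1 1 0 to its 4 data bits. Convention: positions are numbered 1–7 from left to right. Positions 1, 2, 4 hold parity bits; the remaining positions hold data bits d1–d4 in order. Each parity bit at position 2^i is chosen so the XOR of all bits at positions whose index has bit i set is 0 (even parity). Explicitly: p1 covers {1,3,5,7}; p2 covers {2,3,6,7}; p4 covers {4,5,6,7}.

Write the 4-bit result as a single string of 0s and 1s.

1110

s1 (pos 1,3,5,7): 0⊕1⊕1⊕0 = 0
s2 (pos 2,3,6,7): 0⊕1⊕1⊕0 = 0
s4 (pos 4,5,6,7): 0⊕1⊕1⊕0 = 0
Syndrome s4…s1 = 000 → no error.
Read data bits from positions 3,5,6,7: 1110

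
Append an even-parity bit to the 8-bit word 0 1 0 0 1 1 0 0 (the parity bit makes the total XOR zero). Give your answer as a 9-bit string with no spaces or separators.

010011001

XOR of the 8 data bits: 0⊕1⊕0⊕0⊕1⊕1⊕0⊕0 = 1
Parity bit = 1 (so all 9 bits XOR to 0).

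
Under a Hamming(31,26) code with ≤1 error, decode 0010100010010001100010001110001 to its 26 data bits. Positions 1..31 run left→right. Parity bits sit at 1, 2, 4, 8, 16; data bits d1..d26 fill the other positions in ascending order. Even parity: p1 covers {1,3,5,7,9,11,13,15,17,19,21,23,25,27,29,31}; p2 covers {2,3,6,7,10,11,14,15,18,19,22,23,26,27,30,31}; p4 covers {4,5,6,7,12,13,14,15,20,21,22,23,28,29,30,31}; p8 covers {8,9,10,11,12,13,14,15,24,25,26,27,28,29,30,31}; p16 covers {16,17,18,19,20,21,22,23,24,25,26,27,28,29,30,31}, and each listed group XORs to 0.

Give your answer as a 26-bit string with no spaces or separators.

s1 (pos 1,3,5,7,9,11,13,15,17,19,21,23,25,27,29,31): 0⊕1⊕1⊕0⊕1⊕0⊕0⊕0⊕1⊕0⊕1⊕0⊕1⊕1⊕0⊕1 = 0
s2 (pos 2,3,6,7,10,11,14,15,18,19,22,23,26,27,30,31): 0⊕1⊕0⊕0⊕0⊕0⊕0⊕0⊕0⊕0⊕0⊕0⊕1⊕1⊕0⊕1 = 0
s4 (pos 4,5,6,7,12,13,14,15,20,21,22,23,28,29,30,31): 0⊕1⊕0⊕0⊕1⊕0⊕0⊕0⊕0⊕1⊕0⊕0⊕0⊕0⊕0⊕1 = 0
s8 (pos 8,9,10,11,12,13,14,15,24,25,26,27,28,29,30,31): 0⊕1⊕0⊕0⊕1⊕0⊕0⊕0⊕0⊕1⊕1⊕1⊕0⊕0⊕0⊕1 = 0
s16 (pos 16,17,18,19,20,21,22,23,24,25,26,27,28,29,30,31): 1⊕1⊕0⊕0⊕0⊕1⊕0⊕0⊕0⊕1⊕1⊕1⊕0⊕0⊕0⊕1 = 1
Syndrome s16…s1 = 10000 → error at position 16.
Flip position 16: 0010100010010001100010001110001 → 0010100010010000100010001110001
Read data bits from positions 3,5,6,7,9,10,11,12,13,14,15,17,18,19,20,21,22,23,24,25,26,27,28,29,30,31: 11001001000100010001110001

11001001000100010001110001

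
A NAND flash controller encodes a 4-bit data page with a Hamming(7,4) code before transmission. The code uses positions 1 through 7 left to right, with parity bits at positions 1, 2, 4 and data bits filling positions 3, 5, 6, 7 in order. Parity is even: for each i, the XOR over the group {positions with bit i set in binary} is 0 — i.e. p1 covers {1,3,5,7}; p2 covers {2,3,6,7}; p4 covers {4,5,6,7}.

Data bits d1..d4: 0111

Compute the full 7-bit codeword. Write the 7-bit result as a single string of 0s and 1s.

Place data at non-parity positions: p1 p2 0 p4 1 1 1
p1 (pos 1,3,5,7): XOR of data positions = 0⊕1⊕1 = 0
p2 (pos 2,3,6,7): XOR of data positions = 0⊕1⊕1 = 0
p4 (pos 4,5,6,7): XOR of data positions = 1⊕1⊕1 = 1
Codeword: 0001111

0001111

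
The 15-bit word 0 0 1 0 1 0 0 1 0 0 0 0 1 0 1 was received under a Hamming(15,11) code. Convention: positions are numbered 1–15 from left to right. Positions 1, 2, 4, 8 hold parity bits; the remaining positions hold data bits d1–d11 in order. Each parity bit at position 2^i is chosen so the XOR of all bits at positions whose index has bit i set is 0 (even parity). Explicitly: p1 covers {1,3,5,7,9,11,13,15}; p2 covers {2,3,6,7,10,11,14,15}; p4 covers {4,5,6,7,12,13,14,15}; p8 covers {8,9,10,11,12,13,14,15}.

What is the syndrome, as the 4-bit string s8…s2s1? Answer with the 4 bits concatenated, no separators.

s1 (pos 1,3,5,7,9,11,13,15): 0⊕1⊕1⊕0⊕0⊕0⊕1⊕1 = 0
s2 (pos 2,3,6,7,10,11,14,15): 0⊕1⊕0⊕0⊕0⊕0⊕0⊕1 = 0
s4 (pos 4,5,6,7,12,13,14,15): 0⊕1⊕0⊕0⊕0⊕1⊕0⊕1 = 1
s8 (pos 8,9,10,11,12,13,14,15): 1⊕0⊕0⊕0⊕0⊕1⊕0⊕1 = 1
Syndrome s8…s1 = 1100 → error at position 12.

1100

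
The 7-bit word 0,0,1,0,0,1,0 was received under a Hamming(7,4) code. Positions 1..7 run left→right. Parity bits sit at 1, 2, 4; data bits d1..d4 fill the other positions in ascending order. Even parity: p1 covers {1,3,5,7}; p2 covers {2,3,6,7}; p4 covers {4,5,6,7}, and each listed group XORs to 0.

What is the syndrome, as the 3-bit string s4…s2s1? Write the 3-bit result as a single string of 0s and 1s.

101

s1 (pos 1,3,5,7): 0⊕1⊕0⊕0 = 1
s2 (pos 2,3,6,7): 0⊕1⊕1⊕0 = 0
s4 (pos 4,5,6,7): 0⊕0⊕1⊕0 = 1
Syndrome s4…s1 = 101 → error at position 5.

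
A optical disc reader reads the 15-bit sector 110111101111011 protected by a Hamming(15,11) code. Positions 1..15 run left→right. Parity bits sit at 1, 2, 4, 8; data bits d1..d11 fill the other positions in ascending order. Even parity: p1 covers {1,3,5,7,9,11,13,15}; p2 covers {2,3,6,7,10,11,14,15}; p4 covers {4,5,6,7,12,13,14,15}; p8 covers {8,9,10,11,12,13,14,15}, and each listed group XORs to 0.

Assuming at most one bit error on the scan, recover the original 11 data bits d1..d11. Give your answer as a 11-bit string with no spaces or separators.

01011111011

s1 (pos 1,3,5,7,9,11,13,15): 1⊕0⊕1⊕1⊕1⊕1⊕0⊕1 = 0
s2 (pos 2,3,6,7,10,11,14,15): 1⊕0⊕1⊕1⊕1⊕1⊕1⊕1 = 1
s4 (pos 4,5,6,7,12,13,14,15): 1⊕1⊕1⊕1⊕1⊕0⊕1⊕1 = 1
s8 (pos 8,9,10,11,12,13,14,15): 0⊕1⊕1⊕1⊕1⊕0⊕1⊕1 = 0
Syndrome s8…s1 = 0110 → error at position 6.
Flip position 6: 110111101111011 → 110110101111011
Read data bits from positions 3,5,6,7,9,10,11,12,13,14,15: 01011111011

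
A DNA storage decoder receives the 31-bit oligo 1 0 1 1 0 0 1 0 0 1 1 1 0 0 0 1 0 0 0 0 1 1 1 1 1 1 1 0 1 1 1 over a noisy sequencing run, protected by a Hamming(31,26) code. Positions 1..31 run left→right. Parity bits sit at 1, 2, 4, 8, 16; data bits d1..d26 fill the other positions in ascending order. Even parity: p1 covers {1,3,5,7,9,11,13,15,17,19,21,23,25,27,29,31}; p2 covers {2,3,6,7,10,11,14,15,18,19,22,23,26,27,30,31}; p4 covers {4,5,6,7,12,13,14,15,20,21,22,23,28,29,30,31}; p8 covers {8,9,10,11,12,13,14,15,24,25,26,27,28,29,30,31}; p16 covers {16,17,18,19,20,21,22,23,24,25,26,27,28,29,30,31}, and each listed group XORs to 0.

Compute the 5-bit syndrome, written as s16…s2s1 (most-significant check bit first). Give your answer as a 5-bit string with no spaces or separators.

s1 (pos 1,3,5,7,9,11,13,15,17,19,21,23,25,27,29,31): 1⊕1⊕0⊕1⊕0⊕1⊕0⊕0⊕0⊕0⊕1⊕1⊕1⊕1⊕1⊕1 = 0
s2 (pos 2,3,6,7,10,11,14,15,18,19,22,23,26,27,30,31): 0⊕1⊕0⊕1⊕1⊕1⊕0⊕0⊕0⊕0⊕1⊕1⊕1⊕1⊕1⊕1 = 0
s4 (pos 4,5,6,7,12,13,14,15,20,21,22,23,28,29,30,31): 1⊕0⊕0⊕1⊕1⊕0⊕0⊕0⊕0⊕1⊕1⊕1⊕0⊕1⊕1⊕1 = 1
s8 (pos 8,9,10,11,12,13,14,15,24,25,26,27,28,29,30,31): 0⊕0⊕1⊕1⊕1⊕0⊕0⊕0⊕1⊕1⊕1⊕1⊕0⊕1⊕1⊕1 = 0
s16 (pos 16,17,18,19,20,21,22,23,24,25,26,27,28,29,30,31): 1⊕0⊕0⊕0⊕0⊕1⊕1⊕1⊕1⊕1⊕1⊕1⊕0⊕1⊕1⊕1 = 1
Syndrome s16…s1 = 10100 → error at position 20.

10100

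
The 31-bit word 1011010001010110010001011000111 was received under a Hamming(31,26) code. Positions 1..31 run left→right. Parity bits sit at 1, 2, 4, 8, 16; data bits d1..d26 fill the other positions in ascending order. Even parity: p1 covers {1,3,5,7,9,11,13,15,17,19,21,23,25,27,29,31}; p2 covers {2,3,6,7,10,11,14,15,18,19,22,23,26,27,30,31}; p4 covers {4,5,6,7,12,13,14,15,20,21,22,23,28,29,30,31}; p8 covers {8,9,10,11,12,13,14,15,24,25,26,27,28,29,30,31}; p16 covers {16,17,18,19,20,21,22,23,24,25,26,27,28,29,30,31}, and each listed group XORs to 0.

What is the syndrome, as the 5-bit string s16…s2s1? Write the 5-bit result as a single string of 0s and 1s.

s1 (pos 1,3,5,7,9,11,13,15,17,19,21,23,25,27,29,31): 1⊕1⊕0⊕0⊕0⊕0⊕0⊕1⊕0⊕0⊕0⊕0⊕1⊕0⊕1⊕1 = 0
s2 (pos 2,3,6,7,10,11,14,15,18,19,22,23,26,27,30,31): 0⊕1⊕1⊕0⊕1⊕0⊕1⊕1⊕1⊕0⊕1⊕0⊕0⊕0⊕1⊕1 = 1
s4 (pos 4,5,6,7,12,13,14,15,20,21,22,23,28,29,30,31): 1⊕0⊕1⊕0⊕1⊕0⊕1⊕1⊕0⊕0⊕1⊕0⊕0⊕1⊕1⊕1 = 1
s8 (pos 8,9,10,11,12,13,14,15,24,25,26,27,28,29,30,31): 0⊕0⊕1⊕0⊕1⊕0⊕1⊕1⊕1⊕1⊕0⊕0⊕0⊕1⊕1⊕1 = 1
s16 (pos 16,17,18,19,20,21,22,23,24,25,26,27,28,29,30,31): 0⊕0⊕1⊕0⊕0⊕0⊕1⊕0⊕1⊕1⊕0⊕0⊕0⊕1⊕1⊕1 = 1
Syndrome s16…s1 = 11110 → error at position 30.

11110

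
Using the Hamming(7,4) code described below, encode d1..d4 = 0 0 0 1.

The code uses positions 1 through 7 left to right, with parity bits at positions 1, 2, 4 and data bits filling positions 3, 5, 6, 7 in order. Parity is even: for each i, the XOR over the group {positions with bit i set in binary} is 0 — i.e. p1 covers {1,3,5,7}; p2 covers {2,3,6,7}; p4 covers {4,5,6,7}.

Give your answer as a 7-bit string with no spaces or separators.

Place data at non-parity positions: p1 p2 0 p4 0 0 1
p1 (pos 1,3,5,7): XOR of data positions = 0⊕0⊕1 = 1
p2 (pos 2,3,6,7): XOR of data positions = 0⊕0⊕1 = 1
p4 (pos 4,5,6,7): XOR of data positions = 0⊕0⊕1 = 1
Codeword: 1101001

1101001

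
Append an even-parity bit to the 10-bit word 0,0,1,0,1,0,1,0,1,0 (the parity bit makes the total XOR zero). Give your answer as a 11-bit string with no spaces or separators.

XOR of the 10 data bits: 0⊕0⊕1⊕0⊕1⊕0⊕1⊕0⊕1⊕0 = 0
Parity bit = 0 (so all 11 bits XOR to 0).

00101010100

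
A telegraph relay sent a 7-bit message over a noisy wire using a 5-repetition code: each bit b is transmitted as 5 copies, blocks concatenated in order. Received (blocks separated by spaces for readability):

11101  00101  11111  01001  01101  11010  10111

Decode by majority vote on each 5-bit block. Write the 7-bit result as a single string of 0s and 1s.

Block 1 (11101): 4 ones → 1
Block 2 (00101): 2 ones → 0
Block 3 (11111): 5 ones → 1
Block 4 (01001): 2 ones → 0
Block 5 (01101): 3 ones → 1
Block 6 (11010): 3 ones → 1
Block 7 (10111): 4 ones → 1

1010111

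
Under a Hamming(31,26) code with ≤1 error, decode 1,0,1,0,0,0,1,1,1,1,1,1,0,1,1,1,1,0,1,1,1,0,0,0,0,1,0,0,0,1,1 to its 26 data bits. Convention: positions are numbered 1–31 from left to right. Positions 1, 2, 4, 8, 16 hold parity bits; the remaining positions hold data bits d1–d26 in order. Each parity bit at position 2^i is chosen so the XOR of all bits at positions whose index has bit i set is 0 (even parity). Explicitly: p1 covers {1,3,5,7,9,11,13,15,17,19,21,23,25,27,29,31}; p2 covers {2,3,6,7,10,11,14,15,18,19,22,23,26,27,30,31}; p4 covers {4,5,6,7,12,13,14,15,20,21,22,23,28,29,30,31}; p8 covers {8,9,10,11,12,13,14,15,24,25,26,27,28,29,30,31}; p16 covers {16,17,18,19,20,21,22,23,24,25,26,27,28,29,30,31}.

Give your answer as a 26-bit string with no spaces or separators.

s1 (pos 1,3,5,7,9,11,13,15,17,19,21,23,25,27,29,31): 1⊕1⊕0⊕1⊕1⊕1⊕0⊕1⊕1⊕1⊕1⊕0⊕0⊕0⊕0⊕1 = 0
s2 (pos 2,3,6,7,10,11,14,15,18,19,22,23,26,27,30,31): 0⊕1⊕0⊕1⊕1⊕1⊕1⊕1⊕0⊕1⊕0⊕0⊕1⊕0⊕1⊕1 = 0
s4 (pos 4,5,6,7,12,13,14,15,20,21,22,23,28,29,30,31): 0⊕0⊕0⊕1⊕1⊕0⊕1⊕1⊕1⊕1⊕0⊕0⊕0⊕0⊕1⊕1 = 0
s8 (pos 8,9,10,11,12,13,14,15,24,25,26,27,28,29,30,31): 1⊕1⊕1⊕1⊕1⊕0⊕1⊕1⊕0⊕0⊕1⊕0⊕0⊕0⊕1⊕1 = 0
s16 (pos 16,17,18,19,20,21,22,23,24,25,26,27,28,29,30,31): 1⊕1⊕0⊕1⊕1⊕1⊕0⊕0⊕0⊕0⊕1⊕0⊕0⊕0⊕1⊕1 = 0
Syndrome s16…s1 = 00000 → no error.
Read data bits from positions 3,5,6,7,9,10,11,12,13,14,15,17,18,19,20,21,22,23,24,25,26,27,28,29,30,31: 10011111011101110000100011

10011111011101110000100011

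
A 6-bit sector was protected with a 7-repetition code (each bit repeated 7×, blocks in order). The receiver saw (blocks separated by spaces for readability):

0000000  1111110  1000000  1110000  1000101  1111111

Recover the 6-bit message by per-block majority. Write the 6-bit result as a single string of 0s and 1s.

Block 1 (0000000): 0 ones → 0
Block 2 (1111110): 6 ones → 1
Block 3 (1000000): 1 one → 0
Block 4 (1110000): 3 ones → 0
Block 5 (1000101): 3 ones → 0
Block 6 (1111111): 7 ones → 1

010001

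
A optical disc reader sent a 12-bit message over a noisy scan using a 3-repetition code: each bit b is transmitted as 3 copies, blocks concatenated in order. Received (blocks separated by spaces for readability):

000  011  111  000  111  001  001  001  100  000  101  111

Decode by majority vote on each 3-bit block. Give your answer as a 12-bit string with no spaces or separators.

011010000011

Block 1 (000): 0 ones → 0
Block 2 (011): 2 ones → 1
Block 3 (111): 3 ones → 1
Block 4 (000): 0 ones → 0
Block 5 (111): 3 ones → 1
Block 6 (001): 1 one → 0
Block 7 (001): 1 one → 0
Block 8 (001): 1 one → 0
Block 9 (100): 1 one → 0
Block 10 (000): 0 ones → 0
Block 11 (101): 2 ones → 1
Block 12 (111): 3 ones → 1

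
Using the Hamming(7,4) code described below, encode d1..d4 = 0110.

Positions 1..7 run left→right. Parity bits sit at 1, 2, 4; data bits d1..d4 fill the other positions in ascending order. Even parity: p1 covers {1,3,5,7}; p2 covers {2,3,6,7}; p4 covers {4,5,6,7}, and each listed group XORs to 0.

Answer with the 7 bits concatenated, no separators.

1100110

Place data at non-parity positions: p1 p2 0 p4 1 1 0
p1 (pos 1,3,5,7): XOR of data positions = 0⊕1⊕0 = 1
p2 (pos 2,3,6,7): XOR of data positions = 0⊕1⊕0 = 1
p4 (pos 4,5,6,7): XOR of data positions = 1⊕1⊕0 = 0
Codeword: 1100110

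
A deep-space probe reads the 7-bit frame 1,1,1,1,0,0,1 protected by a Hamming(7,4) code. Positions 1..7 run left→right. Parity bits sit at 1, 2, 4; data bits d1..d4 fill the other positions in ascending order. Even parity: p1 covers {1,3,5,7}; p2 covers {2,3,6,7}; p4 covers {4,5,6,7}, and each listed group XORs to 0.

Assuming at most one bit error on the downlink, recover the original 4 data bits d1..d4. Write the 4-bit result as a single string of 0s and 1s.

0001

s1 (pos 1,3,5,7): 1⊕1⊕0⊕1 = 1
s2 (pos 2,3,6,7): 1⊕1⊕0⊕1 = 1
s4 (pos 4,5,6,7): 1⊕0⊕0⊕1 = 0
Syndrome s4…s1 = 011 → error at position 3.
Flip position 3: 1111001 → 1101001
Read data bits from positions 3,5,6,7: 0001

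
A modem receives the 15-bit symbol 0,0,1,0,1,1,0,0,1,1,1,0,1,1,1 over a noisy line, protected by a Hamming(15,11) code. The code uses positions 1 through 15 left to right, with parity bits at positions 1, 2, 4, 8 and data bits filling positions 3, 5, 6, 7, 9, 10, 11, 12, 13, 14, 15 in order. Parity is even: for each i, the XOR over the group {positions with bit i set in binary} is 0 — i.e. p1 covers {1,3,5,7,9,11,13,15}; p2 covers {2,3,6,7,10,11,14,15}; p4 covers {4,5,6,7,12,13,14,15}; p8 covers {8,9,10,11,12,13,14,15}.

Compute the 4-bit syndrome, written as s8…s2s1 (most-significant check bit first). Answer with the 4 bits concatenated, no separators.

s1 (pos 1,3,5,7,9,11,13,15): 0⊕1⊕1⊕0⊕1⊕1⊕1⊕1 = 0
s2 (pos 2,3,6,7,10,11,14,15): 0⊕1⊕1⊕0⊕1⊕1⊕1⊕1 = 0
s4 (pos 4,5,6,7,12,13,14,15): 0⊕1⊕1⊕0⊕0⊕1⊕1⊕1 = 1
s8 (pos 8,9,10,11,12,13,14,15): 0⊕1⊕1⊕1⊕0⊕1⊕1⊕1 = 0
Syndrome s8…s1 = 0100 → error at position 4.

0100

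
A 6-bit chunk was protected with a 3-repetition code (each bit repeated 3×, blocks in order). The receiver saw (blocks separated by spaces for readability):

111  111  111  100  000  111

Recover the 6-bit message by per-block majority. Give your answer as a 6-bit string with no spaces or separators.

111001

Block 1 (111): 3 ones → 1
Block 2 (111): 3 ones → 1
Block 3 (111): 3 ones → 1
Block 4 (100): 1 one → 0
Block 5 (000): 0 ones → 0
Block 6 (111): 3 ones → 1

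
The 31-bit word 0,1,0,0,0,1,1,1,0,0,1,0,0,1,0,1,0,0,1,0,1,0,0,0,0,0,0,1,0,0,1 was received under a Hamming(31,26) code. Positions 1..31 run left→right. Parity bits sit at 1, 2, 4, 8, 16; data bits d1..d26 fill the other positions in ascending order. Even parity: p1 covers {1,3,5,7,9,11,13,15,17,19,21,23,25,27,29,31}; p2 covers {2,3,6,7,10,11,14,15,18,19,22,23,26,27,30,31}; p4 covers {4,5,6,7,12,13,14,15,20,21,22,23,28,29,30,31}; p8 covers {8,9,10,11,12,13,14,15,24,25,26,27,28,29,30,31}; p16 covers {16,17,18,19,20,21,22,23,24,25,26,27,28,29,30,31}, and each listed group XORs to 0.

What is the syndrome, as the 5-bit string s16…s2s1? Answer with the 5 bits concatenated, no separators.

s1 (pos 1,3,5,7,9,11,13,15,17,19,21,23,25,27,29,31): 0⊕0⊕0⊕1⊕0⊕1⊕0⊕0⊕0⊕1⊕1⊕0⊕0⊕0⊕0⊕1 = 1
s2 (pos 2,3,6,7,10,11,14,15,18,19,22,23,26,27,30,31): 1⊕0⊕1⊕1⊕0⊕1⊕1⊕0⊕0⊕1⊕0⊕0⊕0⊕0⊕0⊕1 = 1
s4 (pos 4,5,6,7,12,13,14,15,20,21,22,23,28,29,30,31): 0⊕0⊕1⊕1⊕0⊕0⊕1⊕0⊕0⊕1⊕0⊕0⊕1⊕0⊕0⊕1 = 0
s8 (pos 8,9,10,11,12,13,14,15,24,25,26,27,28,29,30,31): 1⊕0⊕0⊕1⊕0⊕0⊕1⊕0⊕0⊕0⊕0⊕0⊕1⊕0⊕0⊕1 = 1
s16 (pos 16,17,18,19,20,21,22,23,24,25,26,27,28,29,30,31): 1⊕0⊕0⊕1⊕0⊕1⊕0⊕0⊕0⊕0⊕0⊕0⊕1⊕0⊕0⊕1 = 1
Syndrome s16…s1 = 11011 → error at position 27.

11011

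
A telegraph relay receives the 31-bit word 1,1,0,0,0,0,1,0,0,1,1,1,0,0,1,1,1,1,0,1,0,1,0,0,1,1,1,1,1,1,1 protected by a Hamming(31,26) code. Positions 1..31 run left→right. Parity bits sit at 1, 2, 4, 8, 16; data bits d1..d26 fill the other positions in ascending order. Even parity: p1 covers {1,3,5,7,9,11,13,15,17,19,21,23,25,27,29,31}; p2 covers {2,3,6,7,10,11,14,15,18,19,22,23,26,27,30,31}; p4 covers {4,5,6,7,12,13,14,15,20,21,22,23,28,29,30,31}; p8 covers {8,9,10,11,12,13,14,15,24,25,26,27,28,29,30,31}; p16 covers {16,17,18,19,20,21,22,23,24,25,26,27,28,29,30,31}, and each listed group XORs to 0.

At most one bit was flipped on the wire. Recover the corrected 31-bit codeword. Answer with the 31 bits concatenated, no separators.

1100001001110001110101001111111

s1 (pos 1,3,5,7,9,11,13,15,17,19,21,23,25,27,29,31): 1⊕0⊕0⊕1⊕0⊕1⊕0⊕1⊕1⊕0⊕0⊕0⊕1⊕1⊕1⊕1 = 1
s2 (pos 2,3,6,7,10,11,14,15,18,19,22,23,26,27,30,31): 1⊕0⊕0⊕1⊕1⊕1⊕0⊕1⊕1⊕0⊕1⊕0⊕1⊕1⊕1⊕1 = 1
s4 (pos 4,5,6,7,12,13,14,15,20,21,22,23,28,29,30,31): 0⊕0⊕0⊕1⊕1⊕0⊕0⊕1⊕1⊕0⊕1⊕0⊕1⊕1⊕1⊕1 = 1
s8 (pos 8,9,10,11,12,13,14,15,24,25,26,27,28,29,30,31): 0⊕0⊕1⊕1⊕1⊕0⊕0⊕1⊕0⊕1⊕1⊕1⊕1⊕1⊕1⊕1 = 1
s16 (pos 16,17,18,19,20,21,22,23,24,25,26,27,28,29,30,31): 1⊕1⊕1⊕0⊕1⊕0⊕1⊕0⊕0⊕1⊕1⊕1⊕1⊕1⊕1⊕1 = 0
Syndrome s16…s1 = 01111 → error at position 15.
Flip position 15: 1100001001110011110101001111111 → 1100001001110001110101001111111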